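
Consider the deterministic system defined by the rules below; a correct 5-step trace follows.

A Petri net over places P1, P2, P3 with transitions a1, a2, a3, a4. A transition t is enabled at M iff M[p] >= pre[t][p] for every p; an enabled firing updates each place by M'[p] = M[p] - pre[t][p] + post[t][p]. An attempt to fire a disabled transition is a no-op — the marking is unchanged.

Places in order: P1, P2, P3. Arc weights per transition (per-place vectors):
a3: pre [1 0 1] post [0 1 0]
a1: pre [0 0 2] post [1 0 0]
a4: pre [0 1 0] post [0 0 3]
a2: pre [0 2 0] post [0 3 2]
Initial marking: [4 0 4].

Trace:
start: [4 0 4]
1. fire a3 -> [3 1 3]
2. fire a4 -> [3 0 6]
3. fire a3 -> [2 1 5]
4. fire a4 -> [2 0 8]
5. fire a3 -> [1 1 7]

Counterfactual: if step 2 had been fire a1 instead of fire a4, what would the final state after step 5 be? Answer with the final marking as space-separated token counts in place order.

(re-executing from step 2 with the substitution; state before step 2: [3 1 3])
2. fire a1 -> [4 1 1]
3. fire a3 -> [3 2 0]
4. fire a4 -> [3 1 3]
5. fire a3 -> [2 2 2]

2 2 2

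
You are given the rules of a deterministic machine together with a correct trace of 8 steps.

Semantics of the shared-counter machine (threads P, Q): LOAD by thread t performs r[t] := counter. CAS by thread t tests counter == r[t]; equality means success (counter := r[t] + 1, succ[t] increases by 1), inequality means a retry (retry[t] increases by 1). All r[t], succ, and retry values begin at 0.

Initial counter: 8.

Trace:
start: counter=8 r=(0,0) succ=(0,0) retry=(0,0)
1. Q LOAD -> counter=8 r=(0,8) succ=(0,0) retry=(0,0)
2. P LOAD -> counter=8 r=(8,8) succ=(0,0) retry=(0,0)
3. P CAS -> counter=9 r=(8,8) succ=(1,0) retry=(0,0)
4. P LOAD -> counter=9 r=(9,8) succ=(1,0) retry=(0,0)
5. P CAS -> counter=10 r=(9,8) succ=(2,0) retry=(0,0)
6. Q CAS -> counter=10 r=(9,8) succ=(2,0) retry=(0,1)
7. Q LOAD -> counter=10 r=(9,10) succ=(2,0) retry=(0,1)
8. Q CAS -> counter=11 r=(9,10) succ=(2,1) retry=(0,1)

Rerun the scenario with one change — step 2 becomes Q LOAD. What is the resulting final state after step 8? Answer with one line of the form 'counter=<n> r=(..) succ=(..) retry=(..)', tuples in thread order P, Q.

(re-executing from step 2 with the substitution; state before step 2: counter=8 r=(0,8) succ=(0,0) retry=(0,0))
2. Q LOAD -> counter=8 r=(0,8) succ=(0,0) retry=(0,0)
3. P CAS -> counter=8 r=(0,8) succ=(0,0) retry=(1,0)
4. P LOAD -> counter=8 r=(8,8) succ=(0,0) retry=(1,0)
5. P CAS -> counter=9 r=(8,8) succ=(1,0) retry=(1,0)
6. Q CAS -> counter=9 r=(8,8) succ=(1,0) retry=(1,1)
7. Q LOAD -> counter=9 r=(8,9) succ=(1,0) retry=(1,1)
8. Q CAS -> counter=10 r=(8,9) succ=(1,1) retry=(1,1)

counter=10 r=(8,9) succ=(1,1) retry=(1,1)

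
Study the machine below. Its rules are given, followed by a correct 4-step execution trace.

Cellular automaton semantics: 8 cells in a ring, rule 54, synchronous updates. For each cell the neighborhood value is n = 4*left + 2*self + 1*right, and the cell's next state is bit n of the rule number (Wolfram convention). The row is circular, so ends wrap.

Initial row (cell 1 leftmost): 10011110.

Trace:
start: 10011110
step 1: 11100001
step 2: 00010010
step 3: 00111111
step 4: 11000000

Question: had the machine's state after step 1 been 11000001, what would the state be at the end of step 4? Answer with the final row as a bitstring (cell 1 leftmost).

10001000

state after step 1 := 11000001
step 2: 00100010
step 3: 01110111
step 4: 10001000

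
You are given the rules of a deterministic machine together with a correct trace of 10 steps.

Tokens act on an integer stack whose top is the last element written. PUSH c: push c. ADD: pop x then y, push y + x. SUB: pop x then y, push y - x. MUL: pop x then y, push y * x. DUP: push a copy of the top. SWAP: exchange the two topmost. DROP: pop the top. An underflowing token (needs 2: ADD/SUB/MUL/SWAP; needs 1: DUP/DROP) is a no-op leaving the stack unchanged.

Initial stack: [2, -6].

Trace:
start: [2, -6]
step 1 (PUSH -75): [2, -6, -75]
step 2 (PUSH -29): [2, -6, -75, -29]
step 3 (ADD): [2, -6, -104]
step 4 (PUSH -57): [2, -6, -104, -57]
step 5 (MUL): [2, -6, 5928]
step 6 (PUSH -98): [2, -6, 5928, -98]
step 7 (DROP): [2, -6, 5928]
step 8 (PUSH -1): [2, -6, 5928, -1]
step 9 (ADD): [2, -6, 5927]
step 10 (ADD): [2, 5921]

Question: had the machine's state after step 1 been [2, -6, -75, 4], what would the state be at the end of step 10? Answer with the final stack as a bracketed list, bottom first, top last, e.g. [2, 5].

[2, -6, 1349]

state after step 1 := [2, -6, -75, 4]
step 2 (PUSH -29): [2, -6, -75, 4, -29]
step 3 (ADD): [2, -6, -75, -25]
step 4 (PUSH -57): [2, -6, -75, -25, -57]
step 5 (MUL): [2, -6, -75, 1425]
step 6 (PUSH -98): [2, -6, -75, 1425, -98]
step 7 (DROP): [2, -6, -75, 1425]
step 8 (PUSH -1): [2, -6, -75, 1425, -1]
step 9 (ADD): [2, -6, -75, 1424]
step 10 (ADD): [2, -6, 1349]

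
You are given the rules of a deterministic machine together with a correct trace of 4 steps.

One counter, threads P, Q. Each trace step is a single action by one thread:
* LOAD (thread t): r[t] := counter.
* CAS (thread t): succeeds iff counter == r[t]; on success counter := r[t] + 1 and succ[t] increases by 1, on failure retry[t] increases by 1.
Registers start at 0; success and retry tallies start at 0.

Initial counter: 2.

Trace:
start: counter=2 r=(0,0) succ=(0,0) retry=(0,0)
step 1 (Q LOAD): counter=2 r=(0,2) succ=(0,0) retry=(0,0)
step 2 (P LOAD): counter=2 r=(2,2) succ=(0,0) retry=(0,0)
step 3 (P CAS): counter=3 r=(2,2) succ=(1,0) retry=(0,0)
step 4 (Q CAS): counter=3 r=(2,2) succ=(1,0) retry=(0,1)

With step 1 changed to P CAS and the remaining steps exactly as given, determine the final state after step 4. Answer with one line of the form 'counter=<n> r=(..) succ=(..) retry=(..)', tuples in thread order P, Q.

counter=3 r=(2,0) succ=(1,0) retry=(1,1)

(re-executing from step 1 with the substitution; state before step 1: counter=2 r=(0,0) succ=(0,0) retry=(0,0))
step 1 (P CAS): counter=2 r=(0,0) succ=(0,0) retry=(1,0)
step 2 (P LOAD): counter=2 r=(2,0) succ=(0,0) retry=(1,0)
step 3 (P CAS): counter=3 r=(2,0) succ=(1,0) retry=(1,0)
step 4 (Q CAS): counter=3 r=(2,0) succ=(1,0) retry=(1,1)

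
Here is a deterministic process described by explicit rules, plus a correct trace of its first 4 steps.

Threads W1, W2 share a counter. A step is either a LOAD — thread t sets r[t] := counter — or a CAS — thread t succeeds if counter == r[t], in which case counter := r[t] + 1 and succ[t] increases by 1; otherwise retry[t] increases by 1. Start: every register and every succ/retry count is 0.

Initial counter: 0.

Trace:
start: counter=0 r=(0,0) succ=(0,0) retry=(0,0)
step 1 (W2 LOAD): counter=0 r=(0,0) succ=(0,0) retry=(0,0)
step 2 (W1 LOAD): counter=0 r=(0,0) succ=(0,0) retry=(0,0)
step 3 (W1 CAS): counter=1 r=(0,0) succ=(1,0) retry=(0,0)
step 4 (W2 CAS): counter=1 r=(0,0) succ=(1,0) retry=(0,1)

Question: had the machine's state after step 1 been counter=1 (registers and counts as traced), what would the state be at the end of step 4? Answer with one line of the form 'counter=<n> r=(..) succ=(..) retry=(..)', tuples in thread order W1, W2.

state after step 1 := counter=1 r=(0,0) succ=(0,0) retry=(0,0)
step 2 (W1 LOAD): counter=1 r=(1,0) succ=(0,0) retry=(0,0)
step 3 (W1 CAS): counter=2 r=(1,0) succ=(1,0) retry=(0,0)
step 4 (W2 CAS): counter=2 r=(1,0) succ=(1,0) retry=(0,1)

counter=2 r=(1,0) succ=(1,0) retry=(0,1)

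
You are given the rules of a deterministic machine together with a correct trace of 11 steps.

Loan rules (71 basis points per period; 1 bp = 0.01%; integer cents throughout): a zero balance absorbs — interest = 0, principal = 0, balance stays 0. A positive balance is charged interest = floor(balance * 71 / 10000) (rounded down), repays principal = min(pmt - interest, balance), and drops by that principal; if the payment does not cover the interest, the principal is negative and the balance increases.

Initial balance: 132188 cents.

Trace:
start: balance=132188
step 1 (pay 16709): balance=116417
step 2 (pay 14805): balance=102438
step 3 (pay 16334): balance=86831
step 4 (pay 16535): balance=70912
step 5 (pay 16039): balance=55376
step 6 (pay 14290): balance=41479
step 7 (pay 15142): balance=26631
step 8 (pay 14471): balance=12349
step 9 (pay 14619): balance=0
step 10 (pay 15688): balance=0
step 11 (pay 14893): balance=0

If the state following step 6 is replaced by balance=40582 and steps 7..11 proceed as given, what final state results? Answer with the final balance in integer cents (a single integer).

0

state after step 6 := balance=40582
step 7 (pay 15142): balance=25728
step 8 (pay 14471): balance=11439
step 9 (pay 14619): balance=0
step 10 (pay 15688): balance=0
step 11 (pay 14893): balance=0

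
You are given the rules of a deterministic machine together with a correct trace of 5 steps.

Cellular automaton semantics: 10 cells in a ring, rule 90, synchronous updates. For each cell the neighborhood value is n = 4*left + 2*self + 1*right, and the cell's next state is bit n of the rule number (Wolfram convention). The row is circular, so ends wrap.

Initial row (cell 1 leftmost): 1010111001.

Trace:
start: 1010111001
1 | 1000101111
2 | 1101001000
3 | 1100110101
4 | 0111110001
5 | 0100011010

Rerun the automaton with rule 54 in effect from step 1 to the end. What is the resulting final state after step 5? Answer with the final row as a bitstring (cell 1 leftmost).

0001000010

(re-executing steps 1..5 under rule 54; state before step 1: 1010111001)
1 | 0111000110
2 | 1000101001
3 | 0101111110
4 | 1110000001
5 | 0001000010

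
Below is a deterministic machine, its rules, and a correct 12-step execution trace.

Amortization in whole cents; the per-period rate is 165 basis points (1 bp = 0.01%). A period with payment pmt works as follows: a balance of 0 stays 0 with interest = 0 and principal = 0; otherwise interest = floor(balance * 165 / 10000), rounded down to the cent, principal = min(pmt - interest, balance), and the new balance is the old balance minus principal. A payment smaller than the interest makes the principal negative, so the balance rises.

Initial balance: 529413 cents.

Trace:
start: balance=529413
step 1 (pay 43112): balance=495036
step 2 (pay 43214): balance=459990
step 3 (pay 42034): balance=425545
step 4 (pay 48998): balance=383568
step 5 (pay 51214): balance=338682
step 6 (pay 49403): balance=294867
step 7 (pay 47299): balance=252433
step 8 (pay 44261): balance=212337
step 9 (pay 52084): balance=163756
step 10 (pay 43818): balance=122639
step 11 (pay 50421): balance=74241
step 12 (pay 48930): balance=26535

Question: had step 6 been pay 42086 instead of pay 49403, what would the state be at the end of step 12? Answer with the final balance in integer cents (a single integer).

34608

(re-executing from step 6 with the substitution; state before step 6: balance=338682)
step 6 (pay 42086): balance=302184
step 7 (pay 47299): balance=259871
step 8 (pay 44261): balance=219897
step 9 (pay 52084): balance=171441
step 10 (pay 43818): balance=130451
step 11 (pay 50421): balance=82182
step 12 (pay 48930): balance=34608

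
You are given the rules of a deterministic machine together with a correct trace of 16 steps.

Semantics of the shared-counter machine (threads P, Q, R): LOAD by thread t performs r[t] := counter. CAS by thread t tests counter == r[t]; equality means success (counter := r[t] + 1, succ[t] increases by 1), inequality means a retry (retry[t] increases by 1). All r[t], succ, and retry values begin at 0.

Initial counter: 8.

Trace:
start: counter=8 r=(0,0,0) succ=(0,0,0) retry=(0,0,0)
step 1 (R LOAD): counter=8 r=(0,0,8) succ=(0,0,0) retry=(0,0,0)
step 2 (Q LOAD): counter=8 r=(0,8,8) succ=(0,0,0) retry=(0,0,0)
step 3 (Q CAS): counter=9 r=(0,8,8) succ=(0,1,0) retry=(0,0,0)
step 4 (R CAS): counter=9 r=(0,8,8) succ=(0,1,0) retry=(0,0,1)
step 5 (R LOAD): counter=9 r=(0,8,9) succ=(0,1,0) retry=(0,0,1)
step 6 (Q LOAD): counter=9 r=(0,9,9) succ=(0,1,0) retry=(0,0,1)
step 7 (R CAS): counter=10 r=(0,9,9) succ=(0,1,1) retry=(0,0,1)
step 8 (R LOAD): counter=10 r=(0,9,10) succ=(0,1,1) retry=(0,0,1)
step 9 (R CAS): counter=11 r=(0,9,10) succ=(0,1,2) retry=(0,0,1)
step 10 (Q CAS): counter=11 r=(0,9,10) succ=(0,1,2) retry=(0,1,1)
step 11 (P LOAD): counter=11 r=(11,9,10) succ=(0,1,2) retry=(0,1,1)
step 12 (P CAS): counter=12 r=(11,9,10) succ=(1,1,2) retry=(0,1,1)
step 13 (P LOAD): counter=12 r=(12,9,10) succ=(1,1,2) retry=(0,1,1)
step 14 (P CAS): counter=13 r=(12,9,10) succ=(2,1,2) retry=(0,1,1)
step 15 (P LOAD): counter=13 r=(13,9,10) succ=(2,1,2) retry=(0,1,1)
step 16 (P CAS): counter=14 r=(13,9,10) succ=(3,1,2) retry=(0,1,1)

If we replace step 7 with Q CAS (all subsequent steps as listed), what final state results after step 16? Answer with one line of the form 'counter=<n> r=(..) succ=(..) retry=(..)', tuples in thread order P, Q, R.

counter=14 r=(13,9,10) succ=(3,2,1) retry=(0,1,1)

(re-executing from step 7 with the substitution; state before step 7: counter=9 r=(0,9,9) succ=(0,1,0) retry=(0,0,1))
step 7 (Q CAS): counter=10 r=(0,9,9) succ=(0,2,0) retry=(0,0,1)
step 8 (R LOAD): counter=10 r=(0,9,10) succ=(0,2,0) retry=(0,0,1)
step 9 (R CAS): counter=11 r=(0,9,10) succ=(0,2,1) retry=(0,0,1)
step 10 (Q CAS): counter=11 r=(0,9,10) succ=(0,2,1) retry=(0,1,1)
step 11 (P LOAD): counter=11 r=(11,9,10) succ=(0,2,1) retry=(0,1,1)
step 12 (P CAS): counter=12 r=(11,9,10) succ=(1,2,1) retry=(0,1,1)
step 13 (P LOAD): counter=12 r=(12,9,10) succ=(1,2,1) retry=(0,1,1)
step 14 (P CAS): counter=13 r=(12,9,10) succ=(2,2,1) retry=(0,1,1)
step 15 (P LOAD): counter=13 r=(13,9,10) succ=(2,2,1) retry=(0,1,1)
step 16 (P CAS): counter=14 r=(13,9,10) succ=(3,2,1) retry=(0,1,1)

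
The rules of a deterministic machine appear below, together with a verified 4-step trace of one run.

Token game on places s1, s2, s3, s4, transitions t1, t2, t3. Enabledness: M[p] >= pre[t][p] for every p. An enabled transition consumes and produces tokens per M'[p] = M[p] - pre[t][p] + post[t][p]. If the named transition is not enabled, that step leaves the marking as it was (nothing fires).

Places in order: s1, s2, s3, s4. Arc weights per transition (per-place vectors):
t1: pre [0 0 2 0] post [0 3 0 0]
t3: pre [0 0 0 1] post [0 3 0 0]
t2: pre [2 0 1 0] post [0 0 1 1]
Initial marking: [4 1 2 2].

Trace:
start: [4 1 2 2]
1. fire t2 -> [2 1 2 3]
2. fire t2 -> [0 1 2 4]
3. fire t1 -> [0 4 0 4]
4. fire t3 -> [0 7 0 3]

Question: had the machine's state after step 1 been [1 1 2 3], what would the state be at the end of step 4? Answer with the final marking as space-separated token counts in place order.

1 7 0 2

state after step 1 := [1 1 2 3]
2. fire t2 -> [1 1 2 3]
3. fire t1 -> [1 4 0 3]
4. fire t3 -> [1 7 0 2]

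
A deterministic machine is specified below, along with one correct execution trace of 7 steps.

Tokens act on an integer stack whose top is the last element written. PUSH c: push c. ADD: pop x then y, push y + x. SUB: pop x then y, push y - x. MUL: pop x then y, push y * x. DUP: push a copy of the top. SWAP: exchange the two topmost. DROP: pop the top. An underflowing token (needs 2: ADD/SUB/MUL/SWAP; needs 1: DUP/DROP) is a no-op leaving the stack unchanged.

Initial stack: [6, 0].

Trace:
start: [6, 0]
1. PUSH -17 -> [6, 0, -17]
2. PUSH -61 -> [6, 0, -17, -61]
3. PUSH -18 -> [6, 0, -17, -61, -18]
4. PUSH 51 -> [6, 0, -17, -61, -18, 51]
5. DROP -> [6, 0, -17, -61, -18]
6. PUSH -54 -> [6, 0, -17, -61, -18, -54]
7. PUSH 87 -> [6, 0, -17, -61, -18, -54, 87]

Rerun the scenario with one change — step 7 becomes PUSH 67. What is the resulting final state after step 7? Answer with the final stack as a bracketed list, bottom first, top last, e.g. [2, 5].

(re-executing from step 7 with the substitution; state before step 7: [6, 0, -17, -61, -18, -54])
7. PUSH 67 -> [6, 0, -17, -61, -18, -54, 67]

[6, 0, -17, -61, -18, -54, 67]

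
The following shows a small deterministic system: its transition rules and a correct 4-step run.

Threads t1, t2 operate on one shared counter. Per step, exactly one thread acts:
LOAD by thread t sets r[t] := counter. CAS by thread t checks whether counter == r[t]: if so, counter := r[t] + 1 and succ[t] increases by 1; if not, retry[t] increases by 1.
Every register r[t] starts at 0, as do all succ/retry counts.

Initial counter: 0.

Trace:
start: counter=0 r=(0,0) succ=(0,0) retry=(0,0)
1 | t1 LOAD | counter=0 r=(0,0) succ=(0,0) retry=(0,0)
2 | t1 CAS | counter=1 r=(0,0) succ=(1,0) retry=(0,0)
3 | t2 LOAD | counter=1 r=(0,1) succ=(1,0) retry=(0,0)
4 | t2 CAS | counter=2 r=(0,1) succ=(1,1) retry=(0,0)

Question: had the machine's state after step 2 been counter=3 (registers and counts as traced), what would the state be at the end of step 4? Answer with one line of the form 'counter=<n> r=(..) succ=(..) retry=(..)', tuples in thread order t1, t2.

counter=4 r=(0,3) succ=(1,1) retry=(0,0)

state after step 2 := counter=3 r=(0,0) succ=(1,0) retry=(0,0)
3 | t2 LOAD | counter=3 r=(0,3) succ=(1,0) retry=(0,0)
4 | t2 CAS | counter=4 r=(0,3) succ=(1,1) retry=(0,0)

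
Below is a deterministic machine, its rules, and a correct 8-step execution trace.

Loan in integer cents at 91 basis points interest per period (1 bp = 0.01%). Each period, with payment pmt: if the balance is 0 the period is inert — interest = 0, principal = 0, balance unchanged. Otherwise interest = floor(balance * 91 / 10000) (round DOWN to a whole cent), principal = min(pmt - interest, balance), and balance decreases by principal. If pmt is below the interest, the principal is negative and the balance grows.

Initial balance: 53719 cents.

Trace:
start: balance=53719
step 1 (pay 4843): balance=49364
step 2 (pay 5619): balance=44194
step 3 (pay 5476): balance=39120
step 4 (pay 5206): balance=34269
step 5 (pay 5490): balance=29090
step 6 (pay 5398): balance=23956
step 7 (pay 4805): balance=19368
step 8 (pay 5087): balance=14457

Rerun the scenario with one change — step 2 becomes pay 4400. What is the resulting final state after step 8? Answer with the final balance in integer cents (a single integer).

15746

(re-executing from step 2 with the substitution; state before step 2: balance=49364)
step 2 (pay 4400): balance=45413
step 3 (pay 5476): balance=40350
step 4 (pay 5206): balance=35511
step 5 (pay 5490): balance=30344
step 6 (pay 5398): balance=25222
step 7 (pay 4805): balance=20646
step 8 (pay 5087): balance=15746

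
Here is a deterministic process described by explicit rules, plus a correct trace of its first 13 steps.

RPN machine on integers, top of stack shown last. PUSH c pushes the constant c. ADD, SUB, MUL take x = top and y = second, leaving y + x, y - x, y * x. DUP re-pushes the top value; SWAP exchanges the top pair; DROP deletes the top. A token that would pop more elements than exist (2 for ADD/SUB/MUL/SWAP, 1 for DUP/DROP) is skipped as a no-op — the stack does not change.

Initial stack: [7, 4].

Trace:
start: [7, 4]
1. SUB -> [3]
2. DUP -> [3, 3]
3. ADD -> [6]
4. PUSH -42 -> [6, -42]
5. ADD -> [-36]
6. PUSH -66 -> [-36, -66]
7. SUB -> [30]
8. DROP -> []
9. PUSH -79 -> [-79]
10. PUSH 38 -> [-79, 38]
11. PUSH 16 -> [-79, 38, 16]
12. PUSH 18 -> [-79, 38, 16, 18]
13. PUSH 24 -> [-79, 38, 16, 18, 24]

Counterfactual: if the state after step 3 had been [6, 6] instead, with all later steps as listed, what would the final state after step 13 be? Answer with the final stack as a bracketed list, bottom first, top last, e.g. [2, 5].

[6, -79, 38, 16, 18, 24]

state after step 3 := [6, 6]
4. PUSH -42 -> [6, 6, -42]
5. ADD -> [6, -36]
6. PUSH -66 -> [6, -36, -66]
7. SUB -> [6, 30]
8. DROP -> [6]
9. PUSH -79 -> [6, -79]
10. PUSH 38 -> [6, -79, 38]
11. PUSH 16 -> [6, -79, 38, 16]
12. PUSH 18 -> [6, -79, 38, 16, 18]
13. PUSH 24 -> [6, -79, 38, 16, 18, 24]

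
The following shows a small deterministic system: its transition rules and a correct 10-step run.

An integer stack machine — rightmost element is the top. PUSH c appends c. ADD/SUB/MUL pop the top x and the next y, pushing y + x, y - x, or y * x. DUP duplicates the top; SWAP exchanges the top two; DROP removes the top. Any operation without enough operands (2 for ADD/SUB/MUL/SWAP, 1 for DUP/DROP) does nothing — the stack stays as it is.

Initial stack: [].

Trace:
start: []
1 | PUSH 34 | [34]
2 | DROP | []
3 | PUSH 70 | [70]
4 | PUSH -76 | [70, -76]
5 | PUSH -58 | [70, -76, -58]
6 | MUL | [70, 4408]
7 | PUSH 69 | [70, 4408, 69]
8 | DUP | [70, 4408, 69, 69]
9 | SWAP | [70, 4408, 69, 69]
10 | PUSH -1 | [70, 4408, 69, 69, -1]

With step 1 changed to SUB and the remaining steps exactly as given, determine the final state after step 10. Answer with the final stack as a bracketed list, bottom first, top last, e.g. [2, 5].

(re-executing from step 1 with the substitution; state before step 1: [])
1 | SUB | []
2 | DROP | []
3 | PUSH 70 | [70]
4 | PUSH -76 | [70, -76]
5 | PUSH -58 | [70, -76, -58]
6 | MUL | [70, 4408]
7 | PUSH 69 | [70, 4408, 69]
8 | DUP | [70, 4408, 69, 69]
9 | SWAP | [70, 4408, 69, 69]
10 | PUSH -1 | [70, 4408, 69, 69, -1]

[70, 4408, 69, 69, -1]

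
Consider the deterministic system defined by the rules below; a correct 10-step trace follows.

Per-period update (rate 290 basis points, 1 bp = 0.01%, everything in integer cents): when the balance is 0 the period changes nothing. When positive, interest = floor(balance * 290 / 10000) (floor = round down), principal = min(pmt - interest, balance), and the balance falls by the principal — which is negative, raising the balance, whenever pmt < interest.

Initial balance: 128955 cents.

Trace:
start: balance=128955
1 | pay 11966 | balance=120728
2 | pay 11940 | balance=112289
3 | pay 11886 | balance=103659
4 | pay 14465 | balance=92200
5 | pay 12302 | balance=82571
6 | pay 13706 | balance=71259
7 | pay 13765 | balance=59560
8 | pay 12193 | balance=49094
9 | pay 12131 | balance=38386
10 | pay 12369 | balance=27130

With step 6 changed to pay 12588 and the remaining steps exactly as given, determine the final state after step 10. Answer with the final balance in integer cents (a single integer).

28383

(re-executing from step 6 with the substitution; state before step 6: balance=82571)
6 | pay 12588 | balance=72377
7 | pay 13765 | balance=60710
8 | pay 12193 | balance=50277
9 | pay 12131 | balance=39604
10 | pay 12369 | balance=28383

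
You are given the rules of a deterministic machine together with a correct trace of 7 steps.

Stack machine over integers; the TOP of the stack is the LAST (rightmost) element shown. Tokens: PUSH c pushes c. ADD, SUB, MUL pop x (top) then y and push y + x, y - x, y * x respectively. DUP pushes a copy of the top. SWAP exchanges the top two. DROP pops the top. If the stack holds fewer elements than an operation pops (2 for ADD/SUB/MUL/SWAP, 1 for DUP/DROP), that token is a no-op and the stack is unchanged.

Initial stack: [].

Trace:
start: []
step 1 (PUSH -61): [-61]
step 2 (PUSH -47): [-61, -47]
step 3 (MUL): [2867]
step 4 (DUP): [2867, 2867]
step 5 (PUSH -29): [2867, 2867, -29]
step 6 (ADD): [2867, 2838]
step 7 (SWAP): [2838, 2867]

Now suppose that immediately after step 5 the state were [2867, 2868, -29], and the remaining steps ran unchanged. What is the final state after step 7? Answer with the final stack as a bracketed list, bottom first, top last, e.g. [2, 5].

[2839, 2867]

state after step 5 := [2867, 2868, -29]
step 6 (ADD): [2867, 2839]
step 7 (SWAP): [2839, 2867]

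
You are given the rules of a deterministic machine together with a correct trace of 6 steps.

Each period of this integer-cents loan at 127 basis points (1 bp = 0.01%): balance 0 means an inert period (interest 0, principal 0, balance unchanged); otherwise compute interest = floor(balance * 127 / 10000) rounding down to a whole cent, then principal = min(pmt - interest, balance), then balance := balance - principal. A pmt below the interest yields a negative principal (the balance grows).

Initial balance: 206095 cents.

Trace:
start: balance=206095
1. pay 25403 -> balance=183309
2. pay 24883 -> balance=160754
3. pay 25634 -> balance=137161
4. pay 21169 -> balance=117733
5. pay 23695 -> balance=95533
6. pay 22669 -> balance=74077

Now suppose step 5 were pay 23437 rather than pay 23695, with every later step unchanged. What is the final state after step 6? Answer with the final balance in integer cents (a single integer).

(re-executing from step 5 with the substitution; state before step 5: balance=117733)
5. pay 23437 -> balance=95791
6. pay 22669 -> balance=74338

74338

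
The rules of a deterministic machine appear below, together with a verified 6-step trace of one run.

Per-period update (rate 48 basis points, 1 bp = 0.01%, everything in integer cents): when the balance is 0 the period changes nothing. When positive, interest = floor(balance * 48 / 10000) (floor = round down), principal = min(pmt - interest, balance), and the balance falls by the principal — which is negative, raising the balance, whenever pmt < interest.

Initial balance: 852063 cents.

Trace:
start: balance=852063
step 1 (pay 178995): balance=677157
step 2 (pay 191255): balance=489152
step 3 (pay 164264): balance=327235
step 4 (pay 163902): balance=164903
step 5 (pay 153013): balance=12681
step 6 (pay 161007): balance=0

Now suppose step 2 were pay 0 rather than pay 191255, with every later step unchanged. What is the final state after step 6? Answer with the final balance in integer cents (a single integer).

46689

(re-executing from step 2 with the substitution; state before step 2: balance=677157)
step 2 (pay 0): balance=680407
step 3 (pay 164264): balance=519408
step 4 (pay 163902): balance=357999
step 5 (pay 153013): balance=206704
step 6 (pay 161007): balance=46689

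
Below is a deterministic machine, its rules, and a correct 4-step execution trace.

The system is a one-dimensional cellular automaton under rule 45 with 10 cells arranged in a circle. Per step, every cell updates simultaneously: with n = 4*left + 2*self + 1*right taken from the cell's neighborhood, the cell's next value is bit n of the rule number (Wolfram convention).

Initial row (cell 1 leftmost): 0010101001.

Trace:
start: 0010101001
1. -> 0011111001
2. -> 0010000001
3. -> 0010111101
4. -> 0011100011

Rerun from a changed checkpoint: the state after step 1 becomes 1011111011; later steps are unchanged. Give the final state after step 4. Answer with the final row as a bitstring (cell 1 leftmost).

0100101101

state after step 1 := 1011111011
2. -> 0110000110
3. -> 0100110100
4. -> 0100101101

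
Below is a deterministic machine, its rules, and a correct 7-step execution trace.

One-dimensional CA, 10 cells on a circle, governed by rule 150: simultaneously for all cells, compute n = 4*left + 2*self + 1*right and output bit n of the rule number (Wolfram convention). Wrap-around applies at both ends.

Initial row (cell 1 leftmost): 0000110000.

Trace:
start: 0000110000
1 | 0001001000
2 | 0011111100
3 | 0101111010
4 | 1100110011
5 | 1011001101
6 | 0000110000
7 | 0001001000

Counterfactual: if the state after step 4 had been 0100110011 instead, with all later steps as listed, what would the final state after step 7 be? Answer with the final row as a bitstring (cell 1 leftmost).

1010001110

state after step 4 := 0100110011
5 | 0111001100
6 | 1010110010
7 | 1010001110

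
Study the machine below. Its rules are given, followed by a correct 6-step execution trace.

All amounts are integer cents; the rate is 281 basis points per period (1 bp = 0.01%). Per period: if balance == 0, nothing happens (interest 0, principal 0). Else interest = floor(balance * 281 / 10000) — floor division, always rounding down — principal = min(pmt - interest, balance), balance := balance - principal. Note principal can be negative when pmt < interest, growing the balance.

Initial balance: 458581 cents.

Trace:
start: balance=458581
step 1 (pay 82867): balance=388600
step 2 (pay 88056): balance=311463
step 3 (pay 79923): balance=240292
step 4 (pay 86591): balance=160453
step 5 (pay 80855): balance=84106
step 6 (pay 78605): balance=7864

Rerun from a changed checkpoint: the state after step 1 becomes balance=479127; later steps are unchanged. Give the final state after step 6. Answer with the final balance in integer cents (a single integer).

state after step 1 := balance=479127
step 2 (pay 88056): balance=404534
step 3 (pay 79923): balance=335978
step 4 (pay 86591): balance=258827
step 5 (pay 80855): balance=185245
step 6 (pay 78605): balance=111845

111845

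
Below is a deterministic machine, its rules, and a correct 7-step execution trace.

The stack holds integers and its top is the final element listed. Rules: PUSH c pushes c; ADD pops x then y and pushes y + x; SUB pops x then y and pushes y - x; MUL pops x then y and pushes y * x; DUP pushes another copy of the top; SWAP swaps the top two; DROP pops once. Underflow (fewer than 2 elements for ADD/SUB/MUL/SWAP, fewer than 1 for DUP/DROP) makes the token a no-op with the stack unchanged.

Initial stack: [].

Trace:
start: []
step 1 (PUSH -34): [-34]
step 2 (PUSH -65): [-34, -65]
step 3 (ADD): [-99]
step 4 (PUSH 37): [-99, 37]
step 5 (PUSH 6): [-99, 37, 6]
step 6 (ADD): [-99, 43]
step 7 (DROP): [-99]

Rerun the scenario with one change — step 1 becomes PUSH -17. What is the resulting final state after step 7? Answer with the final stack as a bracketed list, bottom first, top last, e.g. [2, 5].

(re-executing from step 1 with the substitution; state before step 1: [])
step 1 (PUSH -17): [-17]
step 2 (PUSH -65): [-17, -65]
step 3 (ADD): [-82]
step 4 (PUSH 37): [-82, 37]
step 5 (PUSH 6): [-82, 37, 6]
step 6 (ADD): [-82, 43]
step 7 (DROP): [-82]

[-82]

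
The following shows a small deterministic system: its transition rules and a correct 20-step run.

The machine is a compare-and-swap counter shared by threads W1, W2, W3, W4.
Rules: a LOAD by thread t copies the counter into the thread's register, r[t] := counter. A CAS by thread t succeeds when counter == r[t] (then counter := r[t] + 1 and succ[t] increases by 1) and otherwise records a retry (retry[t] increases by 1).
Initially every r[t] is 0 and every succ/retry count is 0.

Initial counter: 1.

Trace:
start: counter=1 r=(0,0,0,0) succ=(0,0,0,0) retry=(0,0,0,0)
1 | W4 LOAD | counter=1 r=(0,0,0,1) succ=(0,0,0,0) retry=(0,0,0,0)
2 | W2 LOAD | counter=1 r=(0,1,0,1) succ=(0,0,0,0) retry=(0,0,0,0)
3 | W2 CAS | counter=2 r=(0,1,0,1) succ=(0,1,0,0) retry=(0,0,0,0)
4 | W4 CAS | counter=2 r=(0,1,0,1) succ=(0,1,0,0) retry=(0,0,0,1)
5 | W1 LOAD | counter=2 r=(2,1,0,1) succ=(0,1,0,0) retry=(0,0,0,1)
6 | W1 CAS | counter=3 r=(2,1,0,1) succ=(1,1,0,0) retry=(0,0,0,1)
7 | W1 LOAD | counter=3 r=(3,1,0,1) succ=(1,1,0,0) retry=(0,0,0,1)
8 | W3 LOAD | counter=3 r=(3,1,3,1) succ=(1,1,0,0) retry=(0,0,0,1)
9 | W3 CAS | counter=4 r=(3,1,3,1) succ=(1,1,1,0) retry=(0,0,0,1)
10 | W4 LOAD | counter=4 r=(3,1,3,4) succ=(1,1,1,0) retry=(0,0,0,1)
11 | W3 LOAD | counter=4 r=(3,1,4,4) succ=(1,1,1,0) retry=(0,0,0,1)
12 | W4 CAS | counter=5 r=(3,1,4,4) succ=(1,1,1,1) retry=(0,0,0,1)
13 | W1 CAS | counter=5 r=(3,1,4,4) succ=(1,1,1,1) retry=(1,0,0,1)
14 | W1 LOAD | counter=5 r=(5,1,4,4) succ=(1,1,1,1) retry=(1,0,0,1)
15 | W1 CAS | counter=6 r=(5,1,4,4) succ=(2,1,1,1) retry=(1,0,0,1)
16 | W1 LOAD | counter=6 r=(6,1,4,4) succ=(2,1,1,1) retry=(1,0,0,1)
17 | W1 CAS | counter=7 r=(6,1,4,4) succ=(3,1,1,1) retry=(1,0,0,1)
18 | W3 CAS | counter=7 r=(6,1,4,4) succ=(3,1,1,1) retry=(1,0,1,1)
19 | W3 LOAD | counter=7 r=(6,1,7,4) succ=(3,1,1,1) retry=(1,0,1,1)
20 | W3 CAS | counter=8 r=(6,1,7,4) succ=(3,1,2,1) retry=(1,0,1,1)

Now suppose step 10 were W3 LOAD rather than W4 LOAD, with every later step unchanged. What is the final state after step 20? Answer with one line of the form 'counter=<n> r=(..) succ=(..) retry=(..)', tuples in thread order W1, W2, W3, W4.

counter=7 r=(5,1,6,1) succ=(3,1,2,0) retry=(1,0,1,2)

(re-executing from step 10 with the substitution; state before step 10: counter=4 r=(3,1,3,1) succ=(1,1,1,0) retry=(0,0,0,1))
10 | W3 LOAD | counter=4 r=(3,1,4,1) succ=(1,1,1,0) retry=(0,0,0,1)
11 | W3 LOAD | counter=4 r=(3,1,4,1) succ=(1,1,1,0) retry=(0,0,0,1)
12 | W4 CAS | counter=4 r=(3,1,4,1) succ=(1,1,1,0) retry=(0,0,0,2)
13 | W1 CAS | counter=4 r=(3,1,4,1) succ=(1,1,1,0) retry=(1,0,0,2)
14 | W1 LOAD | counter=4 r=(4,1,4,1) succ=(1,1,1,0) retry=(1,0,0,2)
15 | W1 CAS | counter=5 r=(4,1,4,1) succ=(2,1,1,0) retry=(1,0,0,2)
16 | W1 LOAD | counter=5 r=(5,1,4,1) succ=(2,1,1,0) retry=(1,0,0,2)
17 | W1 CAS | counter=6 r=(5,1,4,1) succ=(3,1,1,0) retry=(1,0,0,2)
18 | W3 CAS | counter=6 r=(5,1,4,1) succ=(3,1,1,0) retry=(1,0,1,2)
19 | W3 LOAD | counter=6 r=(5,1,6,1) succ=(3,1,1,0) retry=(1,0,1,2)
20 | W3 CAS | counter=7 r=(5,1,6,1) succ=(3,1,2,0) retry=(1,0,1,2)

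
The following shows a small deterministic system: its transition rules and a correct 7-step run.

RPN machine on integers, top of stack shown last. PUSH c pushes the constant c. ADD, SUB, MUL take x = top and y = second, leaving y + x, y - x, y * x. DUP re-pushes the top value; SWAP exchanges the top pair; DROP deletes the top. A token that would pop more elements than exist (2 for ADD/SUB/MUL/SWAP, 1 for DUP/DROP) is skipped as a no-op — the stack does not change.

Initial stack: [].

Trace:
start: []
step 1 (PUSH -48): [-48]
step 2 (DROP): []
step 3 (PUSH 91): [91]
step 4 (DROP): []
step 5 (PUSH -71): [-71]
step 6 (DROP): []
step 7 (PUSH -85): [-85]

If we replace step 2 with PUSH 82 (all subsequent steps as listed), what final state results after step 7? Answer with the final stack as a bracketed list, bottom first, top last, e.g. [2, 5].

(re-executing from step 2 with the substitution; state before step 2: [-48])
step 2 (PUSH 82): [-48, 82]
step 3 (PUSH 91): [-48, 82, 91]
step 4 (DROP): [-48, 82]
step 5 (PUSH -71): [-48, 82, -71]
step 6 (DROP): [-48, 82]
step 7 (PUSH -85): [-48, 82, -85]

[-48, 82, -85]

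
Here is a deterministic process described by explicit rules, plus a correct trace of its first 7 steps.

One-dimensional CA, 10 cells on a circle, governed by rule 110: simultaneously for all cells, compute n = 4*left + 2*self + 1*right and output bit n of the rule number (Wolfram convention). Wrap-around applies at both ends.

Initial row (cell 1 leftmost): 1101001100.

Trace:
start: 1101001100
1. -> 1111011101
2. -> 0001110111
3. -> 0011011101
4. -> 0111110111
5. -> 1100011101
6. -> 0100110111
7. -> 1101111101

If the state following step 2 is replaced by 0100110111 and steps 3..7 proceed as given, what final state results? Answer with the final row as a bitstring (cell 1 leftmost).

state after step 2 := 0100110111
3. -> 1101111101
4. -> 0111000111
5. -> 1101001101
6. -> 0111011111
7. -> 1101110001

1101110001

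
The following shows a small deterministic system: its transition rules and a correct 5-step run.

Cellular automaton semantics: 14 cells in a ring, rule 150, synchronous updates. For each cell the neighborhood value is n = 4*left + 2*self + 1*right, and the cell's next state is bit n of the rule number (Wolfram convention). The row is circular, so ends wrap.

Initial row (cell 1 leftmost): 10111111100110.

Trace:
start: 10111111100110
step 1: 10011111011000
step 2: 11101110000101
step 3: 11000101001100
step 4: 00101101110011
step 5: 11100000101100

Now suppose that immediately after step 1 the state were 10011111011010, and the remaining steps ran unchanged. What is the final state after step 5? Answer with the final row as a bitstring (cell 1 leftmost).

11000000001110

state after step 1 := 10011111011010
step 2: 11101110000010
step 3: 01000101000110
step 4: 11101101101001
step 5: 11000000001110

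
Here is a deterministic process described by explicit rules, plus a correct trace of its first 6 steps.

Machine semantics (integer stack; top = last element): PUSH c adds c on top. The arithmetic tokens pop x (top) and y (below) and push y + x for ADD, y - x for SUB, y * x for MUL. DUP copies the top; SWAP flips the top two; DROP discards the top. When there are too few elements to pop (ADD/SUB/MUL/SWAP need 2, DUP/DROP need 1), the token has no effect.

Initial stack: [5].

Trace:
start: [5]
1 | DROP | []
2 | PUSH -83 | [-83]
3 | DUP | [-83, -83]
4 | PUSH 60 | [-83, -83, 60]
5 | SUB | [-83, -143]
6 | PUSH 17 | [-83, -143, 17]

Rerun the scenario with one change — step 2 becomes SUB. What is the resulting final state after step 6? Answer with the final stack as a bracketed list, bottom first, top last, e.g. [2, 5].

(re-executing from step 2 with the substitution; state before step 2: [])
2 | SUB | []
3 | DUP | []
4 | PUSH 60 | [60]
5 | SUB | [60]
6 | PUSH 17 | [60, 17]

[60, 17]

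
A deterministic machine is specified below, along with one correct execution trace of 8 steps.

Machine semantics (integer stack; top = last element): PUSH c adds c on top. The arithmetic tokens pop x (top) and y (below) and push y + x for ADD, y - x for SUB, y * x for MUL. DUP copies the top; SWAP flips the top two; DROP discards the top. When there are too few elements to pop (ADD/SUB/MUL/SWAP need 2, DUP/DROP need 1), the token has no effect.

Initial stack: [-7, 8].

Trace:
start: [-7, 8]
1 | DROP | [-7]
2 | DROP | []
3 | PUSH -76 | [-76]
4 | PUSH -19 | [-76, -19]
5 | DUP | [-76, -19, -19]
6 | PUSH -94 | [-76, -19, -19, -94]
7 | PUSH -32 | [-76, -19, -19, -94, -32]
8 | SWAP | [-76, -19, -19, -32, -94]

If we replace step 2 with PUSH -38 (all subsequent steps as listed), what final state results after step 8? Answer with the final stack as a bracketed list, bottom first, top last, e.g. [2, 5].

[-7, -38, -76, -19, -19, -32, -94]

(re-executing from step 2 with the substitution; state before step 2: [-7])
2 | PUSH -38 | [-7, -38]
3 | PUSH -76 | [-7, -38, -76]
4 | PUSH -19 | [-7, -38, -76, -19]
5 | DUP | [-7, -38, -76, -19, -19]
6 | PUSH -94 | [-7, -38, -76, -19, -19, -94]
7 | PUSH -32 | [-7, -38, -76, -19, -19, -94, -32]
8 | SWAP | [-7, -38, -76, -19, -19, -32, -94]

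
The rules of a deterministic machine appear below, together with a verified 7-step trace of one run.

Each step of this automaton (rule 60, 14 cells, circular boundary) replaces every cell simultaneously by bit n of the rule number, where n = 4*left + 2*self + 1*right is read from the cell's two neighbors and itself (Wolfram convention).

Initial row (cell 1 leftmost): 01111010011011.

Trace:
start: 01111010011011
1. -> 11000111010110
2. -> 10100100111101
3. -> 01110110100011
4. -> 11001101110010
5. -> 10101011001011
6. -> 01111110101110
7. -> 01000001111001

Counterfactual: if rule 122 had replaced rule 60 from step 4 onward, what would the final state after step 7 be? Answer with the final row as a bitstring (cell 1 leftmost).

(re-executing steps 4..7 under rule 122; state before step 4: 01110110100011)
4. -> 11011111010111
5. -> 01110001101100
6. -> 11011011111110
7. -> 11111110000011

11111110000011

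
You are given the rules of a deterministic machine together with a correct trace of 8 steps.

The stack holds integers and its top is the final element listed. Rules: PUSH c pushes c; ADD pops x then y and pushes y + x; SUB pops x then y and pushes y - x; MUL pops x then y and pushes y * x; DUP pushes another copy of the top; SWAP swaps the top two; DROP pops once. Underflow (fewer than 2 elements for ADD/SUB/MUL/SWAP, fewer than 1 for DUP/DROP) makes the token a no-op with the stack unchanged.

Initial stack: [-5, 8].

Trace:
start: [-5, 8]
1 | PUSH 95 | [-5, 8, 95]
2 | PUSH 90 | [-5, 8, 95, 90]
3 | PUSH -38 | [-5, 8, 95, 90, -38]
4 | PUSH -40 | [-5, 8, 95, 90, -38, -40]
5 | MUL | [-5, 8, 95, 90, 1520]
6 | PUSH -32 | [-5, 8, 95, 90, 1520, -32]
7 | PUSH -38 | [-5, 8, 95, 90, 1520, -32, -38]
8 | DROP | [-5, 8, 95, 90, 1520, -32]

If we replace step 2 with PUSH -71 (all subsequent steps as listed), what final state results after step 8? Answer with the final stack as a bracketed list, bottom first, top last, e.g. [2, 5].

(re-executing from step 2 with the substitution; state before step 2: [-5, 8, 95])
2 | PUSH -71 | [-5, 8, 95, -71]
3 | PUSH -38 | [-5, 8, 95, -71, -38]
4 | PUSH -40 | [-5, 8, 95, -71, -38, -40]
5 | MUL | [-5, 8, 95, -71, 1520]
6 | PUSH -32 | [-5, 8, 95, -71, 1520, -32]
7 | PUSH -38 | [-5, 8, 95, -71, 1520, -32, -38]
8 | DROP | [-5, 8, 95, -71, 1520, -32]

[-5, 8, 95, -71, 1520, -32]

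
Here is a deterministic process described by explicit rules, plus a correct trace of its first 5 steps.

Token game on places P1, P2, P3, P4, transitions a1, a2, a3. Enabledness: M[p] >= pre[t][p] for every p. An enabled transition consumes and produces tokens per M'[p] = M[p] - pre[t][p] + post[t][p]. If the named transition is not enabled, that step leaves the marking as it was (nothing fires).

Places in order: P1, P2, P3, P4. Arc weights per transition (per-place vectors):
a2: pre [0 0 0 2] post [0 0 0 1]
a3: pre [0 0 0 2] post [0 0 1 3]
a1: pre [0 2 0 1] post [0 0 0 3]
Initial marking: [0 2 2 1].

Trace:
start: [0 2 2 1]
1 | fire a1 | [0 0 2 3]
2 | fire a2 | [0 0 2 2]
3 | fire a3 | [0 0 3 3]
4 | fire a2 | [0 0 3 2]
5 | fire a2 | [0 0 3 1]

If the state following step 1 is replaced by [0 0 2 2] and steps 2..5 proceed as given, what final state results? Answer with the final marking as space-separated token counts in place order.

state after step 1 := [0 0 2 2]
2 | fire a2 | [0 0 2 1]
3 | fire a3 | [0 0 2 1]
4 | fire a2 | [0 0 2 1]
5 | fire a2 | [0 0 2 1]

0 0 2 1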